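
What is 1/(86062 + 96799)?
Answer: 1/182861 ≈ 5.4686e-6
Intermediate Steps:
1/(86062 + 96799) = 1/182861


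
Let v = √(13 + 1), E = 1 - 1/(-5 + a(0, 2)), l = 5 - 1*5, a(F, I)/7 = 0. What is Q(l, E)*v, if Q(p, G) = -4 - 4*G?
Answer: -44*√14/5 ≈ -32.927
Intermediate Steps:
a(F, I) = 0 (a(F, I) = 7*0 = 0)
l = 0 (l = 5 - 5 = 0)
E = 6/5 (E = 1 - 1/(-5 + 0) = 1 - 1/(-5) = 1 - 1*(-⅕) = 1 + ⅕ = 6/5 ≈ 1.2000)
v = √14 ≈ 3.7417
Q(l, E)*v = (-4 - 4*6/5)*√14 = (-4 - 24/5)*√14 = -44*√14/5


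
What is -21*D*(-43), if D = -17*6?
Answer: -92106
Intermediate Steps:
D = -102
-21*D*(-43) = -21*(-102)*(-43) = 2142*(-43) = -92106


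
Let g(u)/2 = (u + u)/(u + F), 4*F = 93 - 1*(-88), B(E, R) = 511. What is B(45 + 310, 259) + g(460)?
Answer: 1040091/2021 ≈ 514.64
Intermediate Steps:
F = 181/4 (F = (93 - 1*(-88))/4 = (93 + 88)/4 = (1/4)*181 = 181/4 ≈ 45.250)
g(u) = 4*u/(181/4 + u) (g(u) = 2*((u + u)/(u + 181/4)) = 2*((2*u)/(181/4 + u)) = 2*(2*u/(181/4 + u)) = 4*u/(181/4 + u))
B(45 + 310, 259) + g(460) = 511 + 16*460/(181 + 4*460) = 511 + 16*460/(181 + 1840) = 511 + 16*460/2021 = 511 + 16*460*(1/2021) = 511 + 7360/2021 = 1040091/2021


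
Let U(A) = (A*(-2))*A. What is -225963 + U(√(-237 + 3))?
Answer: -225495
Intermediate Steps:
U(A) = -2*A² (U(A) = (-2*A)*A = -2*A²)
-225963 + U(√(-237 + 3)) = -225963 - 2*(√(-237 + 3))² = -225963 - 2*(√(-234))² = -225963 - 2*(3*I*√26)² = -225963 - 2*(-234) = -225963 + 468 = -225495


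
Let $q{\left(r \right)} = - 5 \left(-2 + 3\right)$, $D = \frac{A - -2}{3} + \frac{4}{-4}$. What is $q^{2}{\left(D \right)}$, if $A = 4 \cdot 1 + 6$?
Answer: $25$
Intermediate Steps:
$A = 10$ ($A = 4 + 6 = 10$)
$D = 3$ ($D = \frac{10 - -2}{3} + \frac{4}{-4} = \left(10 + 2\right) \frac{1}{3} + 4 \left(- \frac{1}{4}\right) = 12 \cdot \frac{1}{3} - 1 = 4 - 1 = 3$)
$q{\left(r \right)} = -5$ ($q{\left(r \right)} = \left(-5\right) 1 = -5$)
$q^{2}{\left(D \right)} = \left(-5\right)^{2} = 25$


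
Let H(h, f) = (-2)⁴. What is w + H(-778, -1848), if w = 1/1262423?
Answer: 20198769/1262423 ≈ 16.000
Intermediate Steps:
H(h, f) = 16
w = 1/1262423 ≈ 7.9213e-7
w + H(-778, -1848) = 1/1262423 + 16 = 20198769/1262423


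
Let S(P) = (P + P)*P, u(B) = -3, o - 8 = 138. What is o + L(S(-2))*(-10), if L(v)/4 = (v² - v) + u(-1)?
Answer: -1974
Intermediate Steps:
o = 146 (o = 8 + 138 = 146)
S(P) = 2*P² (S(P) = (2*P)*P = 2*P²)
L(v) = -12 - 4*v + 4*v² (L(v) = 4*((v² - v) - 3) = 4*(-3 + v² - v) = -12 - 4*v + 4*v²)
o + L(S(-2))*(-10) = 146 + (-12 - 8*(-2)² + 4*(2*(-2)²)²)*(-10) = 146 + (-12 - 8*4 + 4*(2*4)²)*(-10) = 146 + (-12 - 4*8 + 4*8²)*(-10) = 146 + (-12 - 32 + 4*64)*(-10) = 146 + (-12 - 32 + 256)*(-10) = 146 + 212*(-10) = 146 - 2120 = -1974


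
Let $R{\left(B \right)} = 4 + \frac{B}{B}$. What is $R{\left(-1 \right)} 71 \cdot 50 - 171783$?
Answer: $-154033$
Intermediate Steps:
$R{\left(B \right)} = 5$ ($R{\left(B \right)} = 4 + 1 = 5$)
$R{\left(-1 \right)} 71 \cdot 50 - 171783 = 5 \cdot 71 \cdot 50 - 171783 = 355 \cdot 50 - 171783 = 17750 - 171783 = -154033$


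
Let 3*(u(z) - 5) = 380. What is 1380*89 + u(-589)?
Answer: 368855/3 ≈ 1.2295e+5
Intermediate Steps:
u(z) = 395/3 (u(z) = 5 + (1/3)*380 = 5 + 380/3 = 395/3)
1380*89 + u(-589) = 1380*89 + 395/3 = 122820 + 395/3 = 368855/3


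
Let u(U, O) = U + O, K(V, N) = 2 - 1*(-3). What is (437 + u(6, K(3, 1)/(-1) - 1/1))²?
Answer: 190969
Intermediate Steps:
K(V, N) = 5 (K(V, N) = 2 + 3 = 5)
u(U, O) = O + U
(437 + u(6, K(3, 1)/(-1) - 1/1))² = (437 + ((5/(-1) - 1/1) + 6))² = (437 + ((5*(-1) - 1*1) + 6))² = (437 + ((-5 - 1) + 6))² = (437 + (-6 + 6))² = (437 + 0)² = 437² = 190969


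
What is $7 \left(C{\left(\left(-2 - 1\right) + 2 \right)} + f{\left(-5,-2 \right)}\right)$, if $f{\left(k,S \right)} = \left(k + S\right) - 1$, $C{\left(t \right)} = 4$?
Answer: $-28$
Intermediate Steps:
$f{\left(k,S \right)} = -1 + S + k$ ($f{\left(k,S \right)} = \left(S + k\right) - 1 = -1 + S + k$)
$7 \left(C{\left(\left(-2 - 1\right) + 2 \right)} + f{\left(-5,-2 \right)}\right) = 7 \left(4 - 8\right) = 7 \left(-4\right) = -28$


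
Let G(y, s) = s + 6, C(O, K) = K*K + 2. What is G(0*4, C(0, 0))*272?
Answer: 2176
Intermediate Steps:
C(O, K) = 2 + K² (C(O, K) = K² + 2 = 2 + K²)
G(y, s) = 6 + s
G(0*4, C(0, 0))*272 = (6 + (2 + 0²))*272 = (6 + (2 + 0))*272 = (6 + 2)*272 = 8*272 = 2176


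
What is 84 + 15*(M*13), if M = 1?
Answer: 279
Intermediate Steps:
84 + 15*(M*13) = 84 + 15*(1*13) = 84 + 15*13 = 84 + 195 = 279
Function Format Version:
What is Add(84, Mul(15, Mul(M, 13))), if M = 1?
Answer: 279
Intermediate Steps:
Add(84, Mul(15, Mul(M, 13))) = Add(84, Mul(15, Mul(1, 13))) = Add(84, Mul(15, 13)) = Add(84, 195) = 279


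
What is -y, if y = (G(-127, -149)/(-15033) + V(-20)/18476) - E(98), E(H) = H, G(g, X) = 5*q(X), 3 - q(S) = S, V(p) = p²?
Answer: 6806874986/69437427 ≈ 98.029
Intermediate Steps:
q(S) = 3 - S
G(g, X) = 15 - 5*X (G(g, X) = 5*(3 - X) = 15 - 5*X)
y = -6806874986/69437427 (y = ((15 - 5*(-149))/(-15033) + (-20)²/18476) - 1*98 = ((15 + 745)*(-1/15033) + 400*(1/18476)) - 98 = (760*(-1/15033) + 100/4619) - 98 = (-760/15033 + 100/4619) - 98 = -2007140/69437427 - 98 = -6806874986/69437427 ≈ -98.029)
-y = -1*(-6806874986/69437427) = 6806874986/69437427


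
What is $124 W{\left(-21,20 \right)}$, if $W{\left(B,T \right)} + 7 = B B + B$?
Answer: $51212$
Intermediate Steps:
$W{\left(B,T \right)} = -7 + B + B^{2}$ ($W{\left(B,T \right)} = -7 + \left(B B + B\right) = -7 + \left(B^{2} + B\right) = -7 + \left(B + B^{2}\right) = -7 + B + B^{2}$)
$124 W{\left(-21,20 \right)} = 124 \left(-7 - 21 + \left(-21\right)^{2}\right) = 124 \left(-7 - 21 + 441\right) = 124 \cdot 413 = 51212$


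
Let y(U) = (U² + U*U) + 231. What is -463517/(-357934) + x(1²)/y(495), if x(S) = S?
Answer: 227253936211/175488239454 ≈ 1.2950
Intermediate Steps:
y(U) = 231 + 2*U² (y(U) = (U² + U²) + 231 = 2*U² + 231 = 231 + 2*U²)
-463517/(-357934) + x(1²)/y(495) = -463517/(-357934) + 1²/(231 + 2*495²) = -463517*(-1/357934) + 1/(231 + 2*245025) = 463517/357934 + 1/(231 + 490050) = 463517/357934 + 1/490281 = 227253936211/175488239454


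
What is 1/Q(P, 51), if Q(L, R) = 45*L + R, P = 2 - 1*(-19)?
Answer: 1/996 ≈ 0.0010040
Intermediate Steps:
P = 21 (P = 2 + 19 = 21)
Q(L, R) = R + 45*L
1/Q(P, 51) = 1/(51 + 45*21) = 1/(51 + 945) = 1/996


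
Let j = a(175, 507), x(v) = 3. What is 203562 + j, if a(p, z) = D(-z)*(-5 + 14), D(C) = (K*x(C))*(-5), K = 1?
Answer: 203427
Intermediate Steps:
D(C) = -15 (D(C) = (1*3)*(-5) = 3*(-5) = -15)
a(p, z) = -135 (a(p, z) = -15*(-5 + 14) = -15*9 = -135)
j = -135
203562 + j = 203562 - 135 = 203427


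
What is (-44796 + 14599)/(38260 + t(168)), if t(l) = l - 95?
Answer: -30197/38333 ≈ -0.78776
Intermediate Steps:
t(l) = -95 + l
(-44796 + 14599)/(38260 + t(168)) = (-44796 + 14599)/(38260 + (-95 + 168)) = -30197/(38260 + 73) = -30197/38333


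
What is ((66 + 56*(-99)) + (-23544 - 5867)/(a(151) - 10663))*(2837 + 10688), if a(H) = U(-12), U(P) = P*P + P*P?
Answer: -30731417899/415 ≈ -7.4052e+7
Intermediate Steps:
U(P) = 2*P² (U(P) = P² + P² = 2*P²)
a(H) = 288 (a(H) = 2*(-12)² = 2*144 = 288)
((66 + 56*(-99)) + (-23544 - 5867)/(a(151) - 10663))*(2837 + 10688) = ((66 + 56*(-99)) + (-23544 - 5867)/(288 - 10663))*(2837 + 10688) = ((66 - 5544) - 29411/(-10375))*13525 = (-5478 - 29411*(-1/10375))*13525 = (-5478 + 29411/10375)*13525 = -56804839/10375*13525 = -30731417899/415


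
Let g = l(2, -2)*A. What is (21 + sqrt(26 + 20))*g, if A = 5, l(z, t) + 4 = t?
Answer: -630 - 30*sqrt(46) ≈ -833.47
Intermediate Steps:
l(z, t) = -4 + t
g = -30 (g = (-4 - 2)*5 = -6*5 = -30)
(21 + sqrt(26 + 20))*g = (21 + sqrt(26 + 20))*(-30) = (21 + sqrt(46))*(-30) = -630 - 30*sqrt(46)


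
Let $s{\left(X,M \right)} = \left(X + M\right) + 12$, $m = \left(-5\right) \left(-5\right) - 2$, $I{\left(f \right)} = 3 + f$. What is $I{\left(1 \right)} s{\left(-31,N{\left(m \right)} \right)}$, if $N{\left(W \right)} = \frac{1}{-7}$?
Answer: $- \frac{536}{7} \approx -76.571$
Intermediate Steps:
$m = 23$ ($m = 25 - 2 = 23$)
$N{\left(W \right)} = - \frac{1}{7}$
$s{\left(X,M \right)} = 12 + M + X$ ($s{\left(X,M \right)} = \left(M + X\right) + 12 = 12 + M + X$)
$I{\left(1 \right)} s{\left(-31,N{\left(m \right)} \right)} = \left(3 + 1\right) \left(12 - \frac{1}{7} - 31\right) = 4 \left(- \frac{134}{7}\right) = - \frac{536}{7}$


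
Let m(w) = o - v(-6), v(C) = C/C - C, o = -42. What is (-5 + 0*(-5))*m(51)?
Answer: 245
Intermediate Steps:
v(C) = 1 - C
m(w) = -49 (m(w) = -42 - (1 - 1*(-6)) = -42 - (1 + 6) = -42 - 1*7 = -42 - 7 = -49)
(-5 + 0*(-5))*m(51) = (-5 + 0*(-5))*(-49) = (-5 + 0)*(-49) = -5*(-49) = 245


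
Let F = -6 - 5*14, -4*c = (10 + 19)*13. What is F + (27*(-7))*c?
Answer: 70949/4 ≈ 17737.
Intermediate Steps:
c = -377/4 (c = -(10 + 19)*13/4 = -29*13/4 = -¼*377 = -377/4 ≈ -94.250)
F = -76 (F = -6 - 70 = -76)
F + (27*(-7))*c = -76 + (27*(-7))*(-377/4) = -76 - 189*(-377/4) = -76 + 71253/4 = 70949/4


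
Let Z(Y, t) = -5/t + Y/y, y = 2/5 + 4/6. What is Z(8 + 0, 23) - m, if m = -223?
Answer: 10593/46 ≈ 230.28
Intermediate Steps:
y = 16/15 (y = 2*(⅕) + 4*(⅙) = ⅖ + ⅔ = 16/15 ≈ 1.0667)
Z(Y, t) = -5/t + 15*Y/16 (Z(Y, t) = -5/t + Y/(16/15) = -5/t + Y*(15/16) = -5/t + 15*Y/16)
Z(8 + 0, 23) - m = (-5/23 + 15*(8 + 0)/16) - 1*(-223) = (-5*1/23 + (15/16)*8) + 223 = (-5/23 + 15/2) + 223 = 335/46 + 223 = 10593/46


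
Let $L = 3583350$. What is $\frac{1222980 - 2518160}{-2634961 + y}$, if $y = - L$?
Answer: $\frac{1295180}{6218311} \approx 0.20828$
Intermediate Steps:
$y = -3583350$ ($y = \left(-1\right) 3583350 = -3583350$)
$\frac{1222980 - 2518160}{-2634961 + y} = \frac{1222980 - 2518160}{-2634961 - 3583350} = - \frac{1295180}{-6218311} = \left(-1295180\right) \left(- \frac{1}{6218311}\right) = \frac{1295180}{6218311}$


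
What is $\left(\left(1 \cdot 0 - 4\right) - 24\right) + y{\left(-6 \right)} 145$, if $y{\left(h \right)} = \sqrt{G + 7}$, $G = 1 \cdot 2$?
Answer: $407$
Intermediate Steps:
$G = 2$
$y{\left(h \right)} = 3$ ($y{\left(h \right)} = \sqrt{2 + 7} = \sqrt{9} = 3$)
$\left(\left(1 \cdot 0 - 4\right) - 24\right) + y{\left(-6 \right)} 145 = \left(\left(1 \cdot 0 - 4\right) - 24\right) + 3 \cdot 145 = \left(\left(0 - 4\right) - 24\right) + 435 = \left(-4 - 24\right) + 435 = -28 + 435 = 407$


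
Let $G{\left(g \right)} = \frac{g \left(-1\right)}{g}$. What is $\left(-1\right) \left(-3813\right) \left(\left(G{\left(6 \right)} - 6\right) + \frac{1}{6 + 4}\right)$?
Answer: $- \frac{263097}{10} \approx -26310.0$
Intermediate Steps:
$G{\left(g \right)} = -1$ ($G{\left(g \right)} = \frac{\left(-1\right) g}{g} = -1$)
$\left(-1\right) \left(-3813\right) \left(\left(G{\left(6 \right)} - 6\right) + \frac{1}{6 + 4}\right) = \left(-1\right) \left(-3813\right) \left(\left(-1 - 6\right) + \frac{1}{6 + 4}\right) = 3813 \left(\left(-1 - 6\right) + \frac{1}{10}\right) = 3813 \left(-7 + \frac{1}{10}\right) = 3813 \left(- \frac{69}{10}\right) = - \frac{263097}{10}$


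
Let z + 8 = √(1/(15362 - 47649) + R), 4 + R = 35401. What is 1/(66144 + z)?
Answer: 152523788/10087231610101 - √36899615679206/141221242541414 ≈ 1.5077e-5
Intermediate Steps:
R = 35397 (R = -4 + 35401 = 35397)
z = -8 + √36899615679206/32287 (z = -8 + √(1/(15362 - 47649) + 35397) = -8 + √(1/(-32287) + 35397) = -8 + √(-1/32287 + 35397) = -8 + √(1142862938/32287) = -8 + √36899615679206/32287 ≈ 180.14)
1/(66144 + z) = 1/(66144 + (-8 + √36899615679206/32287)) = 1/(66136 + √36899615679206/32287)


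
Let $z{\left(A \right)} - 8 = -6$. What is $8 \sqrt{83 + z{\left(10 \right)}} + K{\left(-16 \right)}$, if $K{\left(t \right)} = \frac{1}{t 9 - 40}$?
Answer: $- \frac{1}{184} + 8 \sqrt{85} \approx 73.751$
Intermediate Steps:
$z{\left(A \right)} = 2$ ($z{\left(A \right)} = 8 - 6 = 2$)
$K{\left(t \right)} = \frac{1}{-40 + 9 t}$ ($K{\left(t \right)} = \frac{1}{9 t - 40} = \frac{1}{-40 + 9 t}$)
$8 \sqrt{83 + z{\left(10 \right)}} + K{\left(-16 \right)} = 8 \sqrt{83 + 2} + \frac{1}{-40 + 9 \left(-16\right)} = 8 \sqrt{85} + \frac{1}{-40 - 144} = 8 \sqrt{85} + \frac{1}{-184} = 8 \sqrt{85} - \frac{1}{184} = - \frac{1}{184} + 8 \sqrt{85}$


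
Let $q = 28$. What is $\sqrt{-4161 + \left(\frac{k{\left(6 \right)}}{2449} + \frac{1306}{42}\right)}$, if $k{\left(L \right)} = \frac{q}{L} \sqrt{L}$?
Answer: $\frac{\sqrt{-10923358730088 + 5040042 \sqrt{6}}}{51429} \approx 64.264 i$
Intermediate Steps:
$k{\left(L \right)} = \frac{28}{\sqrt{L}}$ ($k{\left(L \right)} = \frac{28}{L} \sqrt{L} = \frac{28}{\sqrt{L}}$)
$\sqrt{-4161 + \left(\frac{k{\left(6 \right)}}{2449} + \frac{1306}{42}\right)} = \sqrt{-4161 + \left(\frac{28 \frac{1}{\sqrt{6}}}{2449} + \frac{1306}{42}\right)} = \sqrt{-4161 + \left(28 \frac{\sqrt{6}}{6} \cdot \frac{1}{2449} + 1306 \cdot \frac{1}{42}\right)} = \sqrt{-4161 + \left(\frac{14 \sqrt{6}}{3} \cdot \frac{1}{2449} + \frac{653}{21}\right)} = \sqrt{-4161 + \left(\frac{14 \sqrt{6}}{7347} + \frac{653}{21}\right)} = \sqrt{-4161 + \left(\frac{653}{21} + \frac{14 \sqrt{6}}{7347}\right)} = \sqrt{- \frac{86728}{21} + \frac{14 \sqrt{6}}{7347}}$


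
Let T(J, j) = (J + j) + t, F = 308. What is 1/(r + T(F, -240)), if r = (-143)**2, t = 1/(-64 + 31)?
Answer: 33/677060 ≈ 4.8740e-5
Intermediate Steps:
t = -1/33 (t = 1/(-33) = -1/33 ≈ -0.030303)
T(J, j) = -1/33 + J + j (T(J, j) = (J + j) - 1/33 = -1/33 + J + j)
r = 20449
1/(r + T(F, -240)) = 1/(20449 + (-1/33 + 308 - 240)) = 1/(20449 + 2243/33) = 1/(677060/33) = 33/677060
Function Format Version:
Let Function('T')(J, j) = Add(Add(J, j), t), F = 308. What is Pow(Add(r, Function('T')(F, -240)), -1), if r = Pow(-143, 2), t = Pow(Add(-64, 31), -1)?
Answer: Rational(33, 677060) ≈ 4.8740e-5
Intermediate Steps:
t = Rational(-1, 33) (t = Pow(-33, -1) = Rational(-1, 33) ≈ -0.030303)
Function('T')(J, j) = Add(Rational(-1, 33), J, j) (Function('T')(J, j) = Add(Add(J, j), Rational(-1, 33)) = Add(Rational(-1, 33), J, j))
r = 20449
Pow(Add(r, Function('T')(F, -240)), -1) = Pow(Add(20449, Add(Rational(-1, 33), 308, -240)), -1) = Pow(Add(20449, Rational(2243, 33)), -1) = Pow(Rational(677060, 33), -1) = Rational(33, 677060)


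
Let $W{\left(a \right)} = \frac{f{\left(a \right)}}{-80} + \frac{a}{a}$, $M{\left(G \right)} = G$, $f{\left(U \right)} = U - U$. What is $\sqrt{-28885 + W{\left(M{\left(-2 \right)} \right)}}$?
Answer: $2 i \sqrt{7221} \approx 169.95 i$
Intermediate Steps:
$f{\left(U \right)} = 0$
$W{\left(a \right)} = 1$ ($W{\left(a \right)} = \frac{0}{-80} + \frac{a}{a} = 0 \left(- \frac{1}{80}\right) + 1 = 0 + 1 = 1$)
$\sqrt{-28885 + W{\left(M{\left(-2 \right)} \right)}} = \sqrt{-28885 + 1} = \sqrt{-28884} = 2 i \sqrt{7221}$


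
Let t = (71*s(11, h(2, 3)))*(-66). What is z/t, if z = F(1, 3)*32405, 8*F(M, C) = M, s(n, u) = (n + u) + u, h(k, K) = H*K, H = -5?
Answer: 32405/712272 ≈ 0.045495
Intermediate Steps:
h(k, K) = -5*K
s(n, u) = n + 2*u
F(M, C) = M/8
t = 89034 (t = (71*(11 + 2*(-5*3)))*(-66) = (71*(11 + 2*(-15)))*(-66) = (71*(11 - 30))*(-66) = (71*(-19))*(-66) = -1349*(-66) = 89034)
z = 32405/8 (z = ((1/8)*1)*32405 = (1/8)*32405 = 32405/8 ≈ 4050.6)
z/t = (32405/8)/89034 = (32405/8)*(1/89034) = 32405/712272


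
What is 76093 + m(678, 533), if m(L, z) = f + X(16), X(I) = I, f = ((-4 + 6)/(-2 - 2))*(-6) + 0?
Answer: 76112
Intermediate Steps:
f = 3 (f = (2/(-4))*(-6) + 0 = (2*(-¼))*(-6) + 0 = -½*(-6) + 0 = 3 + 0 = 3)
m(L, z) = 19 (m(L, z) = 3 + 16 = 19)
76093 + m(678, 533) = 76093 + 19 = 76112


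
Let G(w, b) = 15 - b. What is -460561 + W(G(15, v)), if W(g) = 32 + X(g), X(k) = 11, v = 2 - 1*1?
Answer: -460518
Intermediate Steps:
v = 1 (v = 2 - 1 = 1)
W(g) = 43 (W(g) = 32 + 11 = 43)
-460561 + W(G(15, v)) = -460561 + 43 = -460518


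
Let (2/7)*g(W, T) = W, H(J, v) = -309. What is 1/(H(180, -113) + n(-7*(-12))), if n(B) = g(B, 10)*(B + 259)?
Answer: 1/100533 ≈ 9.9470e-6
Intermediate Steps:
g(W, T) = 7*W/2
n(B) = 7*B*(259 + B)/2 (n(B) = (7*B/2)*(B + 259) = (7*B/2)*(259 + B) = 7*B*(259 + B)/2)
1/(H(180, -113) + n(-7*(-12))) = 1/(-309 + 7*(-7*(-12))*(259 - 7*(-12))/2) = 1/(-309 + (7/2)*84*(259 + 84)) = 1/(-309 + (7/2)*84*343) = 1/(-309 + 100842) = 1/100533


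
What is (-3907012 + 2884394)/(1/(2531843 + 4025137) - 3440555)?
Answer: 394428574920/1327038254347 ≈ 0.29722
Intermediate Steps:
(-3907012 + 2884394)/(1/(2531843 + 4025137) - 3440555) = -1022618/(1/6556980 - 3440555) = -1022618/(-22559650323899/6556980) = -1022618*(-6556980/22559650323899) = 394428574920/1327038254347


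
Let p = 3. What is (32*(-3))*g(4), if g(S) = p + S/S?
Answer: -384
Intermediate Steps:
g(S) = 4 (g(S) = 3 + S/S = 3 + 1 = 4)
(32*(-3))*g(4) = (32*(-3))*4 = -96*4 = -384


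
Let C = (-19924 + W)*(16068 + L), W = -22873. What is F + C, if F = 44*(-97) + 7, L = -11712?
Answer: -186427993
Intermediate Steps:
C = -186423732 (C = (-19924 - 22873)*(16068 - 11712) = -42797*4356 = -186423732)
F = -4261 (F = -4268 + 7 = -4261)
F + C = -4261 - 186423732 = -186427993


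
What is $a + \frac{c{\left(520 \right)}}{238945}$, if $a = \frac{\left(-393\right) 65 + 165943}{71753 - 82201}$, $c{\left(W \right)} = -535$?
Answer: $- \frac{3355298979}{249649736} \approx -13.44$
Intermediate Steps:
$a = - \frac{70199}{5224}$ ($a = \frac{-25545 + 165943}{-10448} = 140398 \left(- \frac{1}{10448}\right) = - \frac{70199}{5224} \approx -13.438$)
$a + \frac{c{\left(520 \right)}}{238945} = - \frac{70199}{5224} - \frac{535}{238945} = - \frac{70199}{5224} - \frac{107}{47789} = - \frac{3355298979}{249649736}$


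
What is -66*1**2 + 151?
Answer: 85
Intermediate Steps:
-66*1**2 + 151 = -66*1 + 151 = -66 + 151 = 85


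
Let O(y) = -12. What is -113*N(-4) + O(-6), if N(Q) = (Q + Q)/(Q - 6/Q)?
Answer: -1868/5 ≈ -373.60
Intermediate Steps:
N(Q) = 2*Q/(Q - 6/Q) (N(Q) = (2*Q)/(Q - 6/Q) = 2*Q/(Q - 6/Q))
-113*N(-4) + O(-6) = -226*(-4)²/(-6 + (-4)²) - 12 = -226*16/(-6 + 16) - 12 = -226*16/10 - 12 = -113*16/5 - 12 = -1808/5 - 12 = -1868/5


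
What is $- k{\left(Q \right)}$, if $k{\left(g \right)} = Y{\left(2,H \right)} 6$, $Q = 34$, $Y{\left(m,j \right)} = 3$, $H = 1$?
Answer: $-18$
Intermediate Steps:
$k{\left(g \right)} = 18$ ($k{\left(g \right)} = 3 \cdot 6 = 18$)
$- k{\left(Q \right)} = \left(-1\right) 18 = -18$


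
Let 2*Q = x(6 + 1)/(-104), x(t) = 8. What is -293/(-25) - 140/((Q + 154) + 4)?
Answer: 1112351/102675 ≈ 10.834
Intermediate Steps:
Q = -1/26 (Q = (8/(-104))/2 = (8*(-1/104))/2 = (½)*(-1/13) = -1/26 ≈ -0.038462)
-293/(-25) - 140/((Q + 154) + 4) = -293/(-25) - 140/((-1/26 + 154) + 4) = -293*(-1/25) - 140/(4003/26 + 4) = 293/25 - 140/4107/26 = 293/25 - 140*26/4107 = 293/25 - 3640/4107 = 1112351/102675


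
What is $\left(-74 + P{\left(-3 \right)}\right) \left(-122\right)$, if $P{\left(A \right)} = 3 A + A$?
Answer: $10492$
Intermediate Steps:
$P{\left(A \right)} = 4 A$
$\left(-74 + P{\left(-3 \right)}\right) \left(-122\right) = \left(-74 + 4 \left(-3\right)\right) \left(-122\right) = \left(-74 - 12\right) \left(-122\right) = \left(-86\right) \left(-122\right) = 10492$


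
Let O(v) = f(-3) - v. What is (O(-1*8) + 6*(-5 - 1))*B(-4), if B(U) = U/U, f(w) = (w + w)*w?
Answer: -10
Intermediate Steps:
f(w) = 2*w² (f(w) = (2*w)*w = 2*w²)
O(v) = 18 - v (O(v) = 2*(-3)² - v = 2*9 - v = 18 - v)
B(U) = 1
(O(-1*8) + 6*(-5 - 1))*B(-4) = ((18 - (-1)*8) + 6*(-5 - 1))*1 = ((18 - 1*(-8)) + 6*(-6))*1 = ((18 + 8) - 36)*1 = (26 - 36)*1 = -10*1 = -10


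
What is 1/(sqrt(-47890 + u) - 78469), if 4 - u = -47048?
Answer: -78469/6157384799 - I*sqrt(838)/6157384799 ≈ -1.2744e-5 - 4.7014e-9*I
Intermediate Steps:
u = 47052 (u = 4 - 1*(-47048) = 4 + 47048 = 47052)
1/(sqrt(-47890 + u) - 78469) = 1/(sqrt(-47890 + 47052) - 78469) = 1/(sqrt(-838) - 78469) = 1/(I*sqrt(838) - 78469) = 1/(-78469 + I*sqrt(838))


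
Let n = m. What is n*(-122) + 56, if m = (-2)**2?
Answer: -432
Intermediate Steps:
m = 4
n = 4
n*(-122) + 56 = 4*(-122) + 56 = -488 + 56 = -432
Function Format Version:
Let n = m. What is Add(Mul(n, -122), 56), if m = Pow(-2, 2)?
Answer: -432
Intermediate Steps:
m = 4
n = 4
Add(Mul(n, -122), 56) = Add(Mul(4, -122), 56) = Add(-488, 56) = -432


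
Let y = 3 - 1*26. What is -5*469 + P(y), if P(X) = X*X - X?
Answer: -1793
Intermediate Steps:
y = -23 (y = 3 - 26 = -23)
P(X) = X**2 - X
-5*469 + P(y) = -5*469 - 23*(-1 - 23) = -2345 - 23*(-24) = -2345 + 552 = -1793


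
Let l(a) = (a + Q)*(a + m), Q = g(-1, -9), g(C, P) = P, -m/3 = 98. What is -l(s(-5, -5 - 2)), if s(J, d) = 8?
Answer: -286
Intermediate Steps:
m = -294 (m = -3*98 = -294)
Q = -9
l(a) = (-294 + a)*(-9 + a) (l(a) = (a - 9)*(a - 294) = (-9 + a)*(-294 + a) = (-294 + a)*(-9 + a))
-l(s(-5, -5 - 2)) = -(2646 + 8**2 - 303*8) = -(2646 + 64 - 2424) = -1*286 = -286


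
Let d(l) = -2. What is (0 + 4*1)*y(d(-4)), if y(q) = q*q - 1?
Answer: 12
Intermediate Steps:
y(q) = -1 + q² (y(q) = q² - 1 = -1 + q²)
(0 + 4*1)*y(d(-4)) = (0 + 4*1)*(-1 + (-2)²) = (0 + 4)*(-1 + 4) = 4*3 = 12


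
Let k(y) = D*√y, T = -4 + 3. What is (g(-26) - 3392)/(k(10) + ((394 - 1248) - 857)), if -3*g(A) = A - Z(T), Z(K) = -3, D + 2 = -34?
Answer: 1336291/672591 - 9372*√10/224197 ≈ 1.8546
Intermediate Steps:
D = -36 (D = -2 - 34 = -36)
T = -1
g(A) = -1 - A/3 (g(A) = -(A - 1*(-3))/3 = -(A + 3)/3 = -(3 + A)/3 = -1 - A/3)
k(y) = -36*√y
(g(-26) - 3392)/(k(10) + ((394 - 1248) - 857)) = ((-1 - ⅓*(-26)) - 3392)/(-36*√10 + ((394 - 1248) - 857)) = ((-1 + 26/3) - 3392)/(-36*√10 + (-854 - 857)) = (23/3 - 3392)/(-36*√10 - 1711) = -10153/(3*(-1711 - 36*√10))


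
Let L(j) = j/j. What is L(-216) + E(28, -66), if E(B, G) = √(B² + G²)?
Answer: 1 + 2*√1285 ≈ 72.694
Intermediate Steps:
L(j) = 1
L(-216) + E(28, -66) = 1 + √(28² + (-66)²) = 1 + √(784 + 4356) = 1 + √5140 = 1 + 2*√1285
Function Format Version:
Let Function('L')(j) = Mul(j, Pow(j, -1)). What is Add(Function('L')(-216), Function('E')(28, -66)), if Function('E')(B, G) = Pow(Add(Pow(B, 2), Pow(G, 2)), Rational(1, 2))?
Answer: Add(1, Mul(2, Pow(1285, Rational(1, 2)))) ≈ 72.694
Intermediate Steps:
Function('L')(j) = 1
Add(Function('L')(-216), Function('E')(28, -66)) = Add(1, Pow(Add(Pow(28, 2), Pow(-66, 2)), Rational(1, 2))) = Add(1, Pow(Add(784, 4356), Rational(1, 2))) = Add(1, Pow(5140, Rational(1, 2))) = Add(1, Mul(2, Pow(1285, Rational(1, 2))))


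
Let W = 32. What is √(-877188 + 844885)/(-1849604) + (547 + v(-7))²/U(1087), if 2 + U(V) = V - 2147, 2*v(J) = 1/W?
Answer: -1225630081/4349952 - I*√32303/1849604 ≈ -281.76 - 9.7172e-5*I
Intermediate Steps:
v(J) = 1/64 (v(J) = (½)/32 = (½)*(1/32) = 1/64)
U(V) = -2149 + V (U(V) = -2 + (V - 2147) = -2 + (-2147 + V) = -2149 + V)
√(-877188 + 844885)/(-1849604) + (547 + v(-7))²/U(1087) = √(-877188 + 844885)/(-1849604) + (547 + 1/64)²/(-2149 + 1087) = √(-32303)*(-1/1849604) + (35009/64)²/(-1062) = (I*√32303)*(-1/1849604) + (1225630081/4096)*(-1/1062) = -I*√32303/1849604 - 1225630081/4349952 = -1225630081/4349952 - I*√32303/1849604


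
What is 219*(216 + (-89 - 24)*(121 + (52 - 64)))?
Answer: -2650119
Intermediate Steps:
219*(216 + (-89 - 24)*(121 + (52 - 64))) = 219*(216 - 113*(121 - 12)) = 219*(216 - 113*109) = 219*(216 - 12317) = 219*(-12101) = -2650119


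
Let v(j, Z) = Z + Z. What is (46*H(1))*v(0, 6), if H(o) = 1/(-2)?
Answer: -276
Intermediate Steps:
v(j, Z) = 2*Z
H(o) = -½
(46*H(1))*v(0, 6) = (46*(-½))*(2*6) = -23*12 = -276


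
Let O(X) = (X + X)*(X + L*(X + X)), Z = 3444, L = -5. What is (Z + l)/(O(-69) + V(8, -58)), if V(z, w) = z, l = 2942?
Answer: -3193/42845 ≈ -0.074524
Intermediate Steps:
O(X) = -18*X² (O(X) = (X + X)*(X - 5*(X + X)) = (2*X)*(X - 10*X) = (2*X)*(-9*X) = -18*X²)
(Z + l)/(O(-69) + V(8, -58)) = (3444 + 2942)/(-18*(-69)² + 8) = 6386/(-18*4761 + 8) = 6386/(-85698 + 8) = 6386/(-85690) = 6386*(-1/85690) = -3193/42845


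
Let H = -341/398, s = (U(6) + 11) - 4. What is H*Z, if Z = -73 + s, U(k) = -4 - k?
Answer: 12958/199 ≈ 65.116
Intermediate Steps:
s = -3 (s = ((-4 - 1*6) + 11) - 4 = ((-4 - 6) + 11) - 4 = (-10 + 11) - 4 = 1 - 4 = -3)
H = -341/398 (H = -341*1/398 = -341/398 ≈ -0.85678)
Z = -76 (Z = -73 - 3 = -76)
H*Z = -341/398*(-76) = 12958/199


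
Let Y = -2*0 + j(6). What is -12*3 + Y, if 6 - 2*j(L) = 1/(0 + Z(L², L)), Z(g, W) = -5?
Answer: -329/10 ≈ -32.900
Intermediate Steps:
j(L) = 31/10 (j(L) = 3 - 1/(2*(0 - 5)) = 3 - ½/(-5) = 3 - ½*(-⅕) = 3 + ⅒ = 31/10)
Y = 31/10 (Y = -2*0 + 31/10 = 0 + 31/10 = 31/10 ≈ 3.1000)
-12*3 + Y = -12*3 + 31/10 = -36 + 31/10 = -329/10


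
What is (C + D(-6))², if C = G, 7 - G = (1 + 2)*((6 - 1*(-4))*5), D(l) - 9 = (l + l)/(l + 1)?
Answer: 432964/25 ≈ 17319.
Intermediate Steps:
D(l) = 9 + 2*l/(1 + l) (D(l) = 9 + (l + l)/(l + 1) = 9 + (2*l)/(1 + l) = 9 + 2*l/(1 + l))
G = -143 (G = 7 - (1 + 2)*(6 - 1*(-4))*5 = 7 - 3*(6 + 4)*5 = 7 - 3*10*5 = 7 - 3*50 = 7 - 1*150 = 7 - 150 = -143)
C = -143
(C + D(-6))² = (-143 + (9 + 11*(-6))/(1 - 6))² = (-143 + (9 - 66)/(-5))² = (-143 - ⅕*(-57))² = (-143 + 57/5)² = (-658/5)² = 432964/25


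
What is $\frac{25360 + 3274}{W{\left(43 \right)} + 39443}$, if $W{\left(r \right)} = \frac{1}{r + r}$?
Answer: $\frac{23908}{32933} \approx 0.72596$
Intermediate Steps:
$W{\left(r \right)} = \frac{1}{2 r}$
$\frac{25360 + 3274}{W{\left(43 \right)} + 39443} = \frac{25360 + 3274}{\frac{1}{2 \cdot 43} + 39443} = \frac{28634}{\frac{1}{2} \cdot \frac{1}{43} + 39443} = \frac{28634}{\frac{1}{86} + 39443} = \frac{28634}{\frac{3392099}{86}} = 28634 \cdot \frac{86}{3392099} = \frac{23908}{32933}$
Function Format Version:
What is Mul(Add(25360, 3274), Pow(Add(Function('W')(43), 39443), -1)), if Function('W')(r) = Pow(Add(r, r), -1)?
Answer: Rational(23908, 32933) ≈ 0.72596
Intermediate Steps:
Function('W')(r) = Mul(Rational(1, 2), Pow(r, -1)) (Function('W')(r) = Pow(Mul(2, r), -1) = Mul(Rational(1, 2), Pow(r, -1)))
Mul(Add(25360, 3274), Pow(Add(Function('W')(43), 39443), -1)) = Mul(Add(25360, 3274), Pow(Add(Mul(Rational(1, 2), Pow(43, -1)), 39443), -1)) = Mul(28634, Pow(Add(Mul(Rational(1, 2), Rational(1, 43)), 39443), -1)) = Mul(28634, Pow(Add(Rational(1, 86), 39443), -1)) = Mul(28634, Pow(Rational(3392099, 86), -1)) = Mul(28634, Rational(86, 3392099)) = Rational(23908, 32933)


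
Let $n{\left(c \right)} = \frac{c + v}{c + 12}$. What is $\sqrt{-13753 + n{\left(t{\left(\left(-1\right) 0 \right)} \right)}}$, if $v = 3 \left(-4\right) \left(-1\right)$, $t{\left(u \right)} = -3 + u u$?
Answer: $6 i \sqrt{382} \approx 117.27 i$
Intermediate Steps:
$t{\left(u \right)} = -3 + u^{2}$
$v = 12$ ($v = \left(-12\right) \left(-1\right) = 12$)
$n{\left(c \right)} = 1$ ($n{\left(c \right)} = \frac{c + 12}{c + 12} = \frac{12 + c}{12 + c} = 1$)
$\sqrt{-13753 + n{\left(t{\left(\left(-1\right) 0 \right)} \right)}} = \sqrt{-13753 + 1} = \sqrt{-13752} = 6 i \sqrt{382}$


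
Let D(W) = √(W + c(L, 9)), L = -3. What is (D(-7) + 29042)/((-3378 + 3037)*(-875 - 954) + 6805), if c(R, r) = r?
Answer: 14521/315247 + √2/630494 ≈ 0.046065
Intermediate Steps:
D(W) = √(9 + W) (D(W) = √(W + 9) = √(9 + W))
(D(-7) + 29042)/((-3378 + 3037)*(-875 - 954) + 6805) = (√(9 - 7) + 29042)/((-3378 + 3037)*(-875 - 954) + 6805) = (√2 + 29042)/(-341*(-1829) + 6805) = (29042 + √2)/(623689 + 6805) = (29042 + √2)/630494 = (29042 + √2)*(1/630494) = 14521/315247 + √2/630494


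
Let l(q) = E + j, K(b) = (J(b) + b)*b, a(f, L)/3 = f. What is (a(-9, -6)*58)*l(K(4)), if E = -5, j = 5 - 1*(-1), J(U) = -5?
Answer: -1566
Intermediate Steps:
a(f, L) = 3*f
K(b) = b*(-5 + b) (K(b) = (-5 + b)*b = b*(-5 + b))
j = 6 (j = 5 + 1 = 6)
l(q) = 1 (l(q) = -5 + 6 = 1)
(a(-9, -6)*58)*l(K(4)) = ((3*(-9))*58)*1 = -27*58*1 = -1566*1 = -1566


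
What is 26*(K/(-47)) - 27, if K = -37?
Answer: -307/47 ≈ -6.5319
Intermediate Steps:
26*(K/(-47)) - 27 = 26*(-37/(-47)) - 27 = 26*(-37*(-1/47)) - 27 = 26*(37/47) - 27 = 962/47 - 27 = -307/47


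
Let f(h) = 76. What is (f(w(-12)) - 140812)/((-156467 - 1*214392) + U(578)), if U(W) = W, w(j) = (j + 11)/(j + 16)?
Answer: 46912/123427 ≈ 0.38008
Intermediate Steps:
w(j) = (11 + j)/(16 + j)
(f(w(-12)) - 140812)/((-156467 - 1*214392) + U(578)) = (76 - 140812)/((-156467 - 1*214392) + 578) = -140736/((-156467 - 214392) + 578) = -140736/(-370859 + 578) = -140736/(-370281) = -140736*(-1/370281) = 46912/123427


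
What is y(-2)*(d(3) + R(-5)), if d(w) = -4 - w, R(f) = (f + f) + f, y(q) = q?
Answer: 44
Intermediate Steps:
R(f) = 3*f (R(f) = 2*f + f = 3*f)
y(-2)*(d(3) + R(-5)) = -2*((-4 - 1*3) + 3*(-5)) = -2*((-4 - 3) - 15) = -2*(-7 - 15) = -2*(-22) = 44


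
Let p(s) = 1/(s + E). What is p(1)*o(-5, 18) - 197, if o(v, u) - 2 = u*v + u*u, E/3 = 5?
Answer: -729/4 ≈ -182.25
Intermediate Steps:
E = 15 (E = 3*5 = 15)
p(s) = 1/(15 + s) (p(s) = 1/(s + 15) = 1/(15 + s))
o(v, u) = 2 + u² + u*v (o(v, u) = 2 + (u*v + u*u) = 2 + (u*v + u²) = 2 + (u² + u*v) = 2 + u² + u*v)
p(1)*o(-5, 18) - 197 = (2 + 18² + 18*(-5))/(15 + 1) - 197 = (2 + 324 - 90)/16 - 197 = (1/16)*236 - 197 = 59/4 - 197 = -729/4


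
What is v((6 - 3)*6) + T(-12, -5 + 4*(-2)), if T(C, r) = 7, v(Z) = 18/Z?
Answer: 8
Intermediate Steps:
v((6 - 3)*6) + T(-12, -5 + 4*(-2)) = 18/(((6 - 3)*6)) + 7 = 18/((3*6)) + 7 = 18/18 + 7 = 18*(1/18) + 7 = 1 + 7 = 8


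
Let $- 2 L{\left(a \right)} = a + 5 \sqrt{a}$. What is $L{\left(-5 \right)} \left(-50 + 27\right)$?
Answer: $- \frac{115}{2} + \frac{115 i \sqrt{5}}{2} \approx -57.5 + 128.57 i$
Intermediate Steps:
$L{\left(a \right)} = - \frac{5 \sqrt{a}}{2} - \frac{a}{2}$ ($L{\left(a \right)} = - \frac{a + 5 \sqrt{a}}{2} = - \frac{5 \sqrt{a}}{2} - \frac{a}{2}$)
$L{\left(-5 \right)} \left(-50 + 27\right) = \left(- \frac{5 \sqrt{-5}}{2} - - \frac{5}{2}\right) \left(-50 + 27\right) = \left(- \frac{5 i \sqrt{5}}{2} + \frac{5}{2}\right) \left(-23\right) = \left(\frac{5}{2} - \frac{5 i \sqrt{5}}{2}\right) \left(-23\right) = - \frac{115}{2} + \frac{115 i \sqrt{5}}{2}$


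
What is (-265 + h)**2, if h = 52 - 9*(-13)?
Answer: 9216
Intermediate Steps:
h = 169 (h = 52 + 117 = 169)
(-265 + h)**2 = (-265 + 169)**2 = (-96)**2 = 9216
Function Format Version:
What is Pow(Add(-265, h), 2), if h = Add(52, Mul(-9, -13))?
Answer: 9216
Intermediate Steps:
h = 169 (h = Add(52, 117) = 169)
Pow(Add(-265, h), 2) = Pow(Add(-265, 169), 2) = Pow(-96, 2) = 9216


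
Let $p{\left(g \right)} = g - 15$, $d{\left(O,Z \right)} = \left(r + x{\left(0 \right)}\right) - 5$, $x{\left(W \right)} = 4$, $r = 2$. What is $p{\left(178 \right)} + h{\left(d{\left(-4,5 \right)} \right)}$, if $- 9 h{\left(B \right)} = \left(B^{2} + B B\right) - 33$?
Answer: $\frac{1498}{9} \approx 166.44$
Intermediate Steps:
$d{\left(O,Z \right)} = 1$ ($d{\left(O,Z \right)} = \left(2 + 4\right) - 5 = 6 - 5 = 1$)
$p{\left(g \right)} = -15 + g$ ($p{\left(g \right)} = g - 15 = -15 + g$)
$h{\left(B \right)} = \frac{11}{3} - \frac{2 B^{2}}{9}$ ($h{\left(B \right)} = - \frac{\left(B^{2} + B B\right) - 33}{9} = - \frac{\left(B^{2} + B^{2}\right) - 33}{9} = - \frac{2 B^{2} - 33}{9} = - \frac{-33 + 2 B^{2}}{9} = \frac{11}{3} - \frac{2 B^{2}}{9}$)
$p{\left(178 \right)} + h{\left(d{\left(-4,5 \right)} \right)} = \left(-15 + 178\right) + \left(\frac{11}{3} - \frac{2 \cdot 1^{2}}{9}\right) = 163 + \left(\frac{11}{3} - \frac{2}{9}\right) = 163 + \frac{31}{9} = \frac{1498}{9}$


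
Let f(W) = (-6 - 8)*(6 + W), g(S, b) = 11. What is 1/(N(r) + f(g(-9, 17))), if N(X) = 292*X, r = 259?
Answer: 1/75390 ≈ 1.3264e-5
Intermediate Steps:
f(W) = -84 - 14*W (f(W) = -14*(6 + W) = -84 - 14*W)
1/(N(r) + f(g(-9, 17))) = 1/(292*259 + (-84 - 14*11)) = 1/(75628 + (-84 - 154)) = 1/(75628 - 238) = 1/75390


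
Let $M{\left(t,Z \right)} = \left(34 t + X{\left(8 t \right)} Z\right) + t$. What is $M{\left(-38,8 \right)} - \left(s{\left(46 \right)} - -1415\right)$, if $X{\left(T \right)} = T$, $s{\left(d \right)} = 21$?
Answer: $-5198$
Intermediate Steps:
$M{\left(t,Z \right)} = 35 t + 8 Z t$ ($M{\left(t,Z \right)} = \left(34 t + 8 t Z\right) + t = \left(34 t + 8 Z t\right) + t = 35 t + 8 Z t$)
$M{\left(-38,8 \right)} - \left(s{\left(46 \right)} - -1415\right) = - 38 \left(35 + 8 \cdot 8\right) - \left(21 - -1415\right) = - 38 \left(35 + 64\right) - \left(21 + 1415\right) = \left(-38\right) 99 - 1436 = -3762 - 1436 = -5198$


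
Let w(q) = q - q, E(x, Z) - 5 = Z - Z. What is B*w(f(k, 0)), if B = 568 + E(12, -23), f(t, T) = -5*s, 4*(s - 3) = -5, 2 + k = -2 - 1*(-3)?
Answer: 0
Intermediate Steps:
E(x, Z) = 5 (E(x, Z) = 5 + (Z - Z) = 5 + 0 = 5)
k = -1 (k = -2 + (-2 - 1*(-3)) = -2 + (-2 + 3) = -2 + 1 = -1)
s = 7/4 (s = 3 + (¼)*(-5) = 3 - 5/4 = 7/4 ≈ 1.7500)
f(t, T) = -35/4 (f(t, T) = -5*7/4 = -35/4)
w(q) = 0
B = 573 (B = 568 + 5 = 573)
B*w(f(k, 0)) = 573*0 = 0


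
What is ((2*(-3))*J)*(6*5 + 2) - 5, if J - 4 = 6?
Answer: -1925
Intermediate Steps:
J = 10 (J = 4 + 6 = 10)
((2*(-3))*J)*(6*5 + 2) - 5 = ((2*(-3))*10)*(6*5 + 2) - 5 = (-6*10)*(30 + 2) - 5 = -60*32 - 5 = -1920 - 5 = -1925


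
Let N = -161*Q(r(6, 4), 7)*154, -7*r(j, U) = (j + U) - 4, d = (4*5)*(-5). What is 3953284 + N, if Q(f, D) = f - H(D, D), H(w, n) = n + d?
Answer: 1668694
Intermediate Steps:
d = -100 (d = 20*(-5) = -100)
H(w, n) = -100 + n (H(w, n) = n - 100 = -100 + n)
r(j, U) = 4/7 - U/7 - j/7 (r(j, U) = -((j + U) - 4)/7 = -((U + j) - 4)/7 = -(-4 + U + j)/7 = 4/7 - U/7 - j/7)
Q(f, D) = 100 + f - D (Q(f, D) = f - (-100 + D) = f + (100 - D) = 100 + f - D)
N = -2284590 (N = -161*(100 + (4/7 - ⅐*4 - ⅐*6) - 1*7)*154 = -161*(100 + (4/7 - 4/7 - 6/7) - 7)*154 = -161*(100 - 6/7 - 7)*154 = -161*645/7*154 = -14835*154 = -2284590)
3953284 + N = 3953284 - 2284590 = 1668694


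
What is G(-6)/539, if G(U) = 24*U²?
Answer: 864/539 ≈ 1.6030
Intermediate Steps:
G(-6)/539 = (24*(-6)²)/539 = (24*36)*(1/539) = 864*(1/539) = 864/539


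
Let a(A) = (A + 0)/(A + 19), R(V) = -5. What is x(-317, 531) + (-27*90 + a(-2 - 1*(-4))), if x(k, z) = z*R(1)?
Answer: -106783/21 ≈ -5084.9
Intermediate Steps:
a(A) = A/(19 + A)
x(k, z) = -5*z (x(k, z) = z*(-5) = -5*z)
x(-317, 531) + (-27*90 + a(-2 - 1*(-4))) = -5*531 + (-27*90 + (-2 - 1*(-4))/(19 + (-2 - 1*(-4)))) = -2655 + (-2430 + (-2 + 4)/(19 + (-2 + 4))) = -2655 + (-2430 + 2/(19 + 2)) = -2655 + (-2430 + 2/21) = -2655 - 51028/21 = -106783/21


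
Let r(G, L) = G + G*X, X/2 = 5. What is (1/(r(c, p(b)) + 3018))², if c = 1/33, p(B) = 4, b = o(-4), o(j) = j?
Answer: 9/81993025 ≈ 1.0977e-7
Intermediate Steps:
b = -4
c = 1/33 ≈ 0.030303
X = 10 (X = 2*5 = 10)
r(G, L) = 11*G (r(G, L) = G + G*10 = G + 10*G = 11*G)
(1/(r(c, p(b)) + 3018))² = (1/(11*(1/33) + 3018))² = (1/(⅓ + 3018))² = (1/(9055/3))² = (3/9055)² = 9/81993025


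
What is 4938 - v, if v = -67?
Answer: 5005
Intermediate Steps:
4938 - v = 4938 - 1*(-67) = 4938 + 67 = 5005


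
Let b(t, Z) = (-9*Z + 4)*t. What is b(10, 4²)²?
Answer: 1960000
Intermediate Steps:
b(t, Z) = t*(4 - 9*Z) (b(t, Z) = (4 - 9*Z)*t = t*(4 - 9*Z))
b(10, 4²)² = (10*(4 - 9*4²))² = (10*(4 - 9*16))² = (10*(4 - 144))² = (10*(-140))² = (-1400)² = 1960000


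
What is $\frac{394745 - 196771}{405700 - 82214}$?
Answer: $\frac{98987}{161743} \approx 0.612$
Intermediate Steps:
$\frac{394745 - 196771}{405700 - 82214} = \frac{197974}{323486} = 197974 \cdot \frac{1}{323486} = \frac{98987}{161743}$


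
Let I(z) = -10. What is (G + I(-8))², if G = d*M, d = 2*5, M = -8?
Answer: 8100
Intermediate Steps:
d = 10
G = -80 (G = 10*(-8) = -80)
(G + I(-8))² = (-80 - 10)² = (-90)² = 8100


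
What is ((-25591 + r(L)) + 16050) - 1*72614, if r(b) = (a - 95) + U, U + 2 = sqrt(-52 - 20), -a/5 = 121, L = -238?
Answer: -82857 + 6*I*sqrt(2) ≈ -82857.0 + 8.4853*I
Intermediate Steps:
a = -605 (a = -5*121 = -605)
U = -2 + 6*I*sqrt(2) (U = -2 + sqrt(-52 - 20) = -2 + sqrt(-72) = -2 + 6*I*sqrt(2) ≈ -2.0 + 8.4853*I)
r(b) = -702 + 6*I*sqrt(2) (r(b) = (-605 - 95) + (-2 + 6*I*sqrt(2)) = -700 + (-2 + 6*I*sqrt(2)) = -702 + 6*I*sqrt(2))
((-25591 + r(L)) + 16050) - 1*72614 = ((-25591 + (-702 + 6*I*sqrt(2))) + 16050) - 1*72614 = ((-26293 + 6*I*sqrt(2)) + 16050) - 72614 = (-10243 + 6*I*sqrt(2)) - 72614 = -82857 + 6*I*sqrt(2)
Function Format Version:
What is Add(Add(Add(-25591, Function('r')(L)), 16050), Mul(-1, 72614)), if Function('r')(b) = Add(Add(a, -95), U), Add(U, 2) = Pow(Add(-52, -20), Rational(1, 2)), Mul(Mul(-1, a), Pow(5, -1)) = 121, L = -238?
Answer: Add(-82857, Mul(6, I, Pow(2, Rational(1, 2)))) ≈ Add(-82857., Mul(8.4853, I))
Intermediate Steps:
a = -605 (a = Mul(-5, 121) = -605)
U = Add(-2, Mul(6, I, Pow(2, Rational(1, 2)))) (U = Add(-2, Pow(Add(-52, -20), Rational(1, 2))) = Add(-2, Pow(-72, Rational(1, 2))) = Add(-2, Mul(6, I, Pow(2, Rational(1, 2)))) ≈ Add(-2.0000, Mul(8.4853, I)))
Function('r')(b) = Add(-702, Mul(6, I, Pow(2, Rational(1, 2)))) (Function('r')(b) = Add(Add(-605, -95), Add(-2, Mul(6, I, Pow(2, Rational(1, 2))))) = Add(-700, Add(-2, Mul(6, I, Pow(2, Rational(1, 2))))) = Add(-702, Mul(6, I, Pow(2, Rational(1, 2)))))
Add(Add(Add(-25591, Function('r')(L)), 16050), Mul(-1, 72614)) = Add(Add(Add(-25591, Add(-702, Mul(6, I, Pow(2, Rational(1, 2))))), 16050), Mul(-1, 72614)) = Add(Add(Add(-26293, Mul(6, I, Pow(2, Rational(1, 2)))), 16050), -72614) = Add(Add(-10243, Mul(6, I, Pow(2, Rational(1, 2)))), -72614) = Add(-82857, Mul(6, I, Pow(2, Rational(1, 2))))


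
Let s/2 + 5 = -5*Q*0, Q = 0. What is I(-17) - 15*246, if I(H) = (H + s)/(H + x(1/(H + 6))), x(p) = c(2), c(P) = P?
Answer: -18441/5 ≈ -3688.2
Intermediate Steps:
x(p) = 2
s = -10 (s = -10 + 2*(-5*0*0) = -10 + 2*(0*0) = -10 + 2*0 = -10 + 0 = -10)
I(H) = (-10 + H)/(2 + H) (I(H) = (H - 10)/(H + 2) = (-10 + H)/(2 + H))
I(-17) - 15*246 = (-10 - 17)/(2 - 17) - 15*246 = -27/(-15) - 3690 = -1/15*(-27) - 3690 = 9/5 - 3690 = -18441/5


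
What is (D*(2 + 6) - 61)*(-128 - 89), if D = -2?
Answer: 16709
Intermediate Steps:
(D*(2 + 6) - 61)*(-128 - 89) = (-2*(2 + 6) - 61)*(-128 - 89) = (-2*8 - 61)*(-217) = (-16 - 61)*(-217) = -77*(-217) = 16709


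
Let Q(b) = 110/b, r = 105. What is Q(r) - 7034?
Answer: -147692/21 ≈ -7033.0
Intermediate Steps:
Q(r) - 7034 = 110/105 - 7034 = 110*(1/105) - 7034 = 22/21 - 7034 = -147692/21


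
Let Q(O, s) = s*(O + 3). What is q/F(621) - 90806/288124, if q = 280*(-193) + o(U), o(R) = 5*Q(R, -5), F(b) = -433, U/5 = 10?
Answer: 7956333131/62378846 ≈ 127.55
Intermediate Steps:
U = 50 (U = 5*10 = 50)
Q(O, s) = s*(3 + O)
o(R) = -75 - 25*R (o(R) = 5*(-5*(3 + R)) = 5*(-15 - 5*R) = -75 - 25*R)
q = -55365 (q = 280*(-193) + (-75 - 25*50) = -54040 + (-75 - 1250) = -54040 - 1325 = -55365)
q/F(621) - 90806/288124 = -55365/(-433) - 90806/288124 = -55365*(-1/433) - 90806*1/288124 = 55365/433 - 45403/144062 = 7956333131/62378846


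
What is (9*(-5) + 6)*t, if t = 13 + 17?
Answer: -1170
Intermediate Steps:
t = 30
(9*(-5) + 6)*t = (9*(-5) + 6)*30 = (-45 + 6)*30 = -39*30 = -1170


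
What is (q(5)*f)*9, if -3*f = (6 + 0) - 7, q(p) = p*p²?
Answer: 375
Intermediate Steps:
q(p) = p³
f = ⅓ (f = -((6 + 0) - 7)/3 = -(6 - 7)/3 = -⅓*(-1) = ⅓ ≈ 0.33333)
(q(5)*f)*9 = (5³*(⅓))*9 = (125*(⅓))*9 = (125/3)*9 = 375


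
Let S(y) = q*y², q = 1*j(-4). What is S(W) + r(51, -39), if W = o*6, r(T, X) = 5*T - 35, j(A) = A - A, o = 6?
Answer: 220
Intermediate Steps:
j(A) = 0
r(T, X) = -35 + 5*T
W = 36 (W = 6*6 = 36)
q = 0 (q = 1*0 = 0)
S(y) = 0 (S(y) = 0*y² = 0)
S(W) + r(51, -39) = 0 + (-35 + 5*51) = 0 + (-35 + 255) = 0 + 220 = 220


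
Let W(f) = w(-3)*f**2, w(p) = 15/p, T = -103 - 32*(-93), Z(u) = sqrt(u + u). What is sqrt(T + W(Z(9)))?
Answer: 11*sqrt(23) ≈ 52.754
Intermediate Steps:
Z(u) = sqrt(2)*sqrt(u) (Z(u) = sqrt(2*u) = sqrt(2)*sqrt(u))
T = 2873 (T = -103 + 2976 = 2873)
W(f) = -5*f**2 (W(f) = (15/(-3))*f**2 = (15*(-1/3))*f**2 = -5*f**2)
sqrt(T + W(Z(9))) = sqrt(2873 - 5*(sqrt(2)*sqrt(9))**2) = sqrt(2873 - 5*(sqrt(2)*3)**2) = sqrt(2873 - 5*(3*sqrt(2))**2) = sqrt(2873 - 5*18) = sqrt(2873 - 90) = sqrt(2783) = 11*sqrt(23)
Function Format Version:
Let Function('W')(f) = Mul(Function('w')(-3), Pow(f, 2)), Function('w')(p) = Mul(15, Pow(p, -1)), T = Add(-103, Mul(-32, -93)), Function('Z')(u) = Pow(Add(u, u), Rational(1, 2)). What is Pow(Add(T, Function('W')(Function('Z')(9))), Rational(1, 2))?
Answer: Mul(11, Pow(23, Rational(1, 2))) ≈ 52.754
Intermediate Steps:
Function('Z')(u) = Mul(Pow(2, Rational(1, 2)), Pow(u, Rational(1, 2))) (Function('Z')(u) = Pow(Mul(2, u), Rational(1, 2)) = Mul(Pow(2, Rational(1, 2)), Pow(u, Rational(1, 2))))
T = 2873 (T = Add(-103, 2976) = 2873)
Function('W')(f) = Mul(-5, Pow(f, 2)) (Function('W')(f) = Mul(Mul(15, Pow(-3, -1)), Pow(f, 2)) = Mul(Mul(15, Rational(-1, 3)), Pow(f, 2)) = Mul(-5, Pow(f, 2)))
Pow(Add(T, Function('W')(Function('Z')(9))), Rational(1, 2)) = Pow(Add(2873, Mul(-5, Pow(Mul(Pow(2, Rational(1, 2)), Pow(9, Rational(1, 2))), 2))), Rational(1, 2)) = Pow(Add(2873, Mul(-5, Pow(Mul(Pow(2, Rational(1, 2)), 3), 2))), Rational(1, 2)) = Pow(Add(2873, Mul(-5, Pow(Mul(3, Pow(2, Rational(1, 2))), 2))), Rational(1, 2)) = Pow(Add(2873, Mul(-5, 18)), Rational(1, 2)) = Pow(Add(2873, -90), Rational(1, 2)) = Pow(2783, Rational(1, 2)) = Mul(11, Pow(23, Rational(1, 2)))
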